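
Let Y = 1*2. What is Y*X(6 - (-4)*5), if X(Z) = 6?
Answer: 12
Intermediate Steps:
Y = 2
Y*X(6 - (-4)*5) = 2*6 = 12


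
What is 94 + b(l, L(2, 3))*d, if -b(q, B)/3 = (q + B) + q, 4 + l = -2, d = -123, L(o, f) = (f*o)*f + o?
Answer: 3046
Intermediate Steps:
L(o, f) = o + o*f² (L(o, f) = o*f² + o = o + o*f²)
l = -6 (l = -4 - 2 = -6)
b(q, B) = -6*q - 3*B (b(q, B) = -3*((q + B) + q) = -3*((B + q) + q) = -3*(B + 2*q) = -6*q - 3*B)
94 + b(l, L(2, 3))*d = 94 + (-6*(-6) - 6*(1 + 3²))*(-123) = 94 + (36 - 6*(1 + 9))*(-123) = 94 + (36 - 6*10)*(-123) = 94 + (36 - 3*20)*(-123) = 94 + (36 - 60)*(-123) = 94 - 24*(-123) = 94 + 2952 = 3046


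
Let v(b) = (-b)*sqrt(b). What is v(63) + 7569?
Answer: 7569 - 189*sqrt(7) ≈ 7069.0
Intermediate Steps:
v(b) = -b**(3/2)
v(63) + 7569 = -63**(3/2) + 7569 = -189*sqrt(7) + 7569 = 7569 - 189*sqrt(7)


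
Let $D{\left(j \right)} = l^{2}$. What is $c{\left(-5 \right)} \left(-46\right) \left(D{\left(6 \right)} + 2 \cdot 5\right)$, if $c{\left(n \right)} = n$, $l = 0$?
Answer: $2300$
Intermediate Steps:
$D{\left(j \right)} = 0$ ($D{\left(j \right)} = 0^{2} = 0$)
$c{\left(-5 \right)} \left(-46\right) \left(D{\left(6 \right)} + 2 \cdot 5\right) = \left(-5\right) \left(-46\right) \left(0 + 2 \cdot 5\right) = 230 \left(0 + 10\right) = 230 \cdot 10 = 2300$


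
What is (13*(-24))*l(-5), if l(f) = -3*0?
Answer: 0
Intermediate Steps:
l(f) = 0
(13*(-24))*l(-5) = (13*(-24))*0 = -312*0 = 0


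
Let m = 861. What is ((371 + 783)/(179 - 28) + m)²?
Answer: 17204257225/22801 ≈ 7.5454e+5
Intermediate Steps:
((371 + 783)/(179 - 28) + m)² = ((371 + 783)/(179 - 28) + 861)² = (1154/151 + 861)² = (131165/151)² = 17204257225/22801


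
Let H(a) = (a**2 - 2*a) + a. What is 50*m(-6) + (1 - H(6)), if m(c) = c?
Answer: -329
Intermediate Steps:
H(a) = a**2 - a
50*m(-6) + (1 - H(6)) = 50*(-6) + (1 - 6*(-1 + 6)) = -300 + (1 - 6*5) = -300 + (1 - 1*30) = -300 + (1 - 30) = -300 - 29 = -329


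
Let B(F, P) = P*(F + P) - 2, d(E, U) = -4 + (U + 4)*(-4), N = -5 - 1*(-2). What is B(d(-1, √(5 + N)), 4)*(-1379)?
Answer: 91014 + 22064*√2 ≈ 1.2222e+5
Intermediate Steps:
N = -3 (N = -5 + 2 = -3)
d(E, U) = -20 - 4*U (d(E, U) = -4 + (4 + U)*(-4) = -4 + (-16 - 4*U) = -20 - 4*U)
B(F, P) = -2 + P*(F + P)
B(d(-1, √(5 + N)), 4)*(-1379) = (-2 + 4² + (-20 - 4*√(5 - 3))*4)*(-1379) = (-2 + 16 + (-20 - 4*√2)*4)*(-1379) = (-2 + 16 + (-80 - 16*√2))*(-1379) = (-66 - 16*√2)*(-1379) = 91014 + 22064*√2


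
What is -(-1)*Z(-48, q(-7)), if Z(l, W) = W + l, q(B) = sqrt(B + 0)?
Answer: -48 + I*sqrt(7) ≈ -48.0 + 2.6458*I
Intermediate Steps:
q(B) = sqrt(B)
-(-1)*Z(-48, q(-7)) = -(-1)*(sqrt(-7) - 48) = -(-1)*(I*sqrt(7) - 48) = -(-1)*(-48 + I*sqrt(7)) = -(48 - I*sqrt(7)) = -48 + I*sqrt(7)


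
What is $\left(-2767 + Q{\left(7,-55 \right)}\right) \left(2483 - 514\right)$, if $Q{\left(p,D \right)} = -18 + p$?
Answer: $-5469882$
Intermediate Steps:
$\left(-2767 + Q{\left(7,-55 \right)}\right) \left(2483 - 514\right) = \left(-2767 + \left(-18 + 7\right)\right) \left(2483 - 514\right) = \left(-2767 - 11\right) 1969 = \left(-2778\right) 1969 = -5469882$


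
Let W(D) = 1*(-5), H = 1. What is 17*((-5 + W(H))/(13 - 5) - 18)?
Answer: -1309/4 ≈ -327.25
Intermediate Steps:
W(D) = -5
17*((-5 + W(H))/(13 - 5) - 18) = 17*((-5 - 5)/(13 - 5) - 18) = 17*(-10/8 - 18) = 17*(-10*⅛ - 18) = 17*(-5/4 - 18) = 17*(-77/4) = -1309/4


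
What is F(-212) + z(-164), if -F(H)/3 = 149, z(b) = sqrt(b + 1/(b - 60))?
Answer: -447 + I*sqrt(514318)/56 ≈ -447.0 + 12.806*I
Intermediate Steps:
z(b) = sqrt(b + 1/(-60 + b))
F(H) = -447 (F(H) = -3*149 = -447)
F(-212) + z(-164) = -447 + sqrt((1 - 164*(-60 - 164))/(-60 - 164)) = -447 + sqrt((1 - 164*(-224))/(-224)) = -447 + sqrt(-(1 + 36736)/224) = -447 + sqrt(-1/224*36737) = -447 + sqrt(-36737/224) = -447 + I*sqrt(514318)/56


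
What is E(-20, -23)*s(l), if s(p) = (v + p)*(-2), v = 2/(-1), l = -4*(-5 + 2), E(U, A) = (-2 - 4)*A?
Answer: -2760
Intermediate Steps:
E(U, A) = -6*A
l = 12 (l = -4*(-3) = 12)
v = -2 (v = 2*(-1) = -2)
s(p) = 4 - 2*p (s(p) = (-2 + p)*(-2) = 4 - 2*p)
E(-20, -23)*s(l) = (-6*(-23))*(4 - 2*12) = 138*(4 - 24) = 138*(-20) = -2760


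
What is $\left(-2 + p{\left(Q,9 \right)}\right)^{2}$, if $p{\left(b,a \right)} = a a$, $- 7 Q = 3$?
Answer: $6241$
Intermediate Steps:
$Q = - \frac{3}{7}$ ($Q = \left(- \frac{1}{7}\right) 3 = - \frac{3}{7} \approx -0.42857$)
$p{\left(b,a \right)} = a^{2}$
$\left(-2 + p{\left(Q,9 \right)}\right)^{2} = \left(-2 + 9^{2}\right)^{2} = \left(-2 + 81\right)^{2} = 79^{2} = 6241$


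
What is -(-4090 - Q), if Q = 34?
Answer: 4124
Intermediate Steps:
-(-4090 - Q) = -(-4090 - 1*34) = -(-4090 - 34) = -1*(-4124) = 4124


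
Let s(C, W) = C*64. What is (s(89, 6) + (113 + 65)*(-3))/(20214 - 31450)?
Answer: -2581/5618 ≈ -0.45942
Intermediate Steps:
s(C, W) = 64*C
(s(89, 6) + (113 + 65)*(-3))/(20214 - 31450) = (64*89 + (113 + 65)*(-3))/(20214 - 31450) = (5696 + 178*(-3))/(-11236) = (5696 - 534)*(-1/11236) = 5162*(-1/11236) = -2581/5618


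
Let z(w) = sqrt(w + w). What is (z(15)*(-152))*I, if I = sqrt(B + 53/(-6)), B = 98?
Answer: -760*sqrt(107) ≈ -7861.5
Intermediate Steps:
I = sqrt(3210)/6 (I = sqrt(98 + 53/(-6)) = sqrt(98 + 53*(-1/6)) = sqrt(98 - 53/6) = sqrt(535/6) = sqrt(3210)/6 ≈ 9.4428)
z(w) = sqrt(2)*sqrt(w) (z(w) = sqrt(2*w) = sqrt(2)*sqrt(w))
(z(15)*(-152))*I = ((sqrt(2)*sqrt(15))*(-152))*(sqrt(3210)/6) = (sqrt(30)*(-152))*(sqrt(3210)/6) = (-152*sqrt(30))*(sqrt(3210)/6) = -760*sqrt(107)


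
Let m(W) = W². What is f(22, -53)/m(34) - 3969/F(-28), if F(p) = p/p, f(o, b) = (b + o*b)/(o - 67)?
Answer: -206466161/52020 ≈ -3969.0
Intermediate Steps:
f(o, b) = (b + b*o)/(-67 + o)
F(p) = 1
f(22, -53)/m(34) - 3969/F(-28) = (-53*(1 + 22)/(-67 + 22))/(34²) - 3969/1 = -53*23/(-45)/1156 - 3969*1 = -53*(-1/45)*23*(1/1156) - 3969 = (1219/45)*(1/1156) - 3969 = 1219/52020 - 3969 = -206466161/52020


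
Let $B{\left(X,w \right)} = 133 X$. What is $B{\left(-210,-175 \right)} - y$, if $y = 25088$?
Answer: $-53018$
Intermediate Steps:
$B{\left(-210,-175 \right)} - y = 133 \left(-210\right) - 25088 = -27930 - 25088 = -53018$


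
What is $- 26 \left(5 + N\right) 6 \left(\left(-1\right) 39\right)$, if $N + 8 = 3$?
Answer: $0$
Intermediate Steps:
$N = -5$ ($N = -8 + 3 = -5$)
$- 26 \left(5 + N\right) 6 \left(\left(-1\right) 39\right) = - 26 \left(5 - 5\right) 6 \left(\left(-1\right) 39\right) = - 26 \cdot 0 \cdot 6 \left(-39\right) = \left(-26\right) 0 \left(-39\right) = 0 \left(-39\right) = 0$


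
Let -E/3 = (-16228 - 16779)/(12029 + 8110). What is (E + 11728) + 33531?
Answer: 303856674/6713 ≈ 45264.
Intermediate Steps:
E = 33007/6713 (E = -3*(-16228 - 16779)/(12029 + 8110) = -(-99021)/20139 = -3*(-33007/20139) = 33007/6713 ≈ 4.9169)
(E + 11728) + 33531 = (33007/6713 + 11728) + 33531 = 78763071/6713 + 33531 = 303856674/6713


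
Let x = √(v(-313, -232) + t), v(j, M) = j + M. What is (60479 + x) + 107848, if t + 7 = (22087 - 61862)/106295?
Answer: 168327 + I*√249642800057/21259 ≈ 1.6833e+5 + 23.503*I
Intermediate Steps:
t = -156768/21259 (t = -7 + (22087 - 61862)/106295 = -7 - 39775*1/106295 = -7 - 7955/21259 = -156768/21259 ≈ -7.3742)
v(j, M) = M + j
x = I*√249642800057/21259 (x = √((-232 - 313) - 156768/21259) = √(-545 - 156768/21259) = √(-11742923/21259) = I*√249642800057/21259 ≈ 23.503*I)
(60479 + x) + 107848 = (60479 + I*√249642800057/21259) + 107848 = 168327 + I*√249642800057/21259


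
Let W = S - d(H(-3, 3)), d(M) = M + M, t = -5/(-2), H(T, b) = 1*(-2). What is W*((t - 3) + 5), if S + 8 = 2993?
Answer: 26901/2 ≈ 13451.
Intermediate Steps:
H(T, b) = -2
t = 5/2 (t = -5*(-1/2) = 5/2 ≈ 2.5000)
d(M) = 2*M
S = 2985 (S = -8 + 2993 = 2985)
W = 2989 (W = 2985 - 2*(-2) = 2985 - 1*(-4) = 2985 + 4 = 2989)
W*((t - 3) + 5) = 2989*((5/2 - 3) + 5) = 2989*(-1/2 + 5) = 2989*(9/2) = 26901/2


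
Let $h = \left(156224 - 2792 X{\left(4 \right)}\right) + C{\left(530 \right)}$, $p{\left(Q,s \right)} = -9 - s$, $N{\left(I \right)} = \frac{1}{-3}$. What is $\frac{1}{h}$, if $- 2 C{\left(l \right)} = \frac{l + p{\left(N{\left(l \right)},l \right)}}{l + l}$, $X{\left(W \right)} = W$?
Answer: $\frac{2120}{307518729} \approx 6.8939 \cdot 10^{-6}$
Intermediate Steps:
$N{\left(I \right)} = - \frac{1}{3}$
$C{\left(l \right)} = \frac{9}{4 l}$ ($C{\left(l \right)} = - \frac{\left(l - \left(9 + l\right)\right) \frac{1}{l + l}}{2} = - \frac{\left(-9\right) \frac{1}{2 l}}{2} = - \frac{\left(- \frac{9}{2}\right) \frac{1}{l}}{2} = \frac{9}{4 l}$)
$h = \frac{307518729}{2120}$ ($h = \left(156224 - 11168\right) + \frac{9}{4 \cdot 530} = \left(156224 - 11168\right) + \frac{9}{4} \cdot \frac{1}{530} = 145056 + \frac{9}{2120} = \frac{307518729}{2120} \approx 1.4506 \cdot 10^{5}$)
$\frac{1}{h} = \frac{1}{\frac{307518729}{2120}} = \frac{2120}{307518729}$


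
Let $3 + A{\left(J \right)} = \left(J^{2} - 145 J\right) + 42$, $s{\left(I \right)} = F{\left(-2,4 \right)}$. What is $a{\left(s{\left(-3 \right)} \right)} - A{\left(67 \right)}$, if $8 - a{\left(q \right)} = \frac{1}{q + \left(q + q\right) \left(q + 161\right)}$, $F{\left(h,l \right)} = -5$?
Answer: $\frac{8130176}{1565} \approx 5195.0$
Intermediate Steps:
$s{\left(I \right)} = -5$
$a{\left(q \right)} = 8 - \frac{1}{q + 2 q \left(161 + q\right)}$ ($a{\left(q \right)} = 8 - \frac{1}{q + \left(q + q\right) \left(q + 161\right)} = 8 - \frac{1}{q + 2 q \left(161 + q\right)}$)
$A{\left(J \right)} = 39 + J^{2} - 145 J$ ($A{\left(J \right)} = -3 + \left(\left(J^{2} - 145 J\right) + 42\right) = -3 + \left(42 + J^{2} - 145 J\right) = 39 + J^{2} - 145 J$)
$a{\left(s{\left(-3 \right)} \right)} - A{\left(67 \right)} = \frac{-1 + 16 \left(-5\right)^{2} + 2584 \left(-5\right)}{\left(-5\right) \left(323 + 2 \left(-5\right)\right)} - \left(39 + 67^{2} - 9715\right) = - \frac{-1 + 16 \cdot 25 - 12920}{5 \left(323 - 10\right)} - \left(39 + 4489 - 9715\right) = - \frac{-1 + 400 - 12920}{5 \cdot 313} - -5187 = \left(- \frac{1}{5}\right) \frac{1}{313} \left(-12521\right) + 5187 = \frac{12521}{1565} + 5187 = \frac{8130176}{1565}$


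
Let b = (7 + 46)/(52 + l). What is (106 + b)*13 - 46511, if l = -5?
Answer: -2120562/47 ≈ -45118.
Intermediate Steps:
b = 53/47 (b = (7 + 46)/(52 - 5) = 53/47 ≈ 1.1277)
(106 + b)*13 - 46511 = (106 + 53/47)*13 - 46511 = (5035/47)*13 - 46511 = 65455/47 - 46511 = -2120562/47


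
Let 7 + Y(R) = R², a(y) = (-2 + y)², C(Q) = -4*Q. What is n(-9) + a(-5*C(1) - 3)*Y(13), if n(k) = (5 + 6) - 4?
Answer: 36457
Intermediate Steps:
n(k) = 7 (n(k) = 11 - 4 = 7)
Y(R) = -7 + R²
n(-9) + a(-5*C(1) - 3)*Y(13) = 7 + (-2 + (-(-20) - 3))²*(-7 + 13²) = 7 + (-2 + (-5*(-4) - 3))²*(-7 + 169) = 7 + (-2 + (20 - 3))²*162 = 7 + (-2 + 17)²*162 = 7 + 15²*162 = 7 + 225*162 = 7 + 36450 = 36457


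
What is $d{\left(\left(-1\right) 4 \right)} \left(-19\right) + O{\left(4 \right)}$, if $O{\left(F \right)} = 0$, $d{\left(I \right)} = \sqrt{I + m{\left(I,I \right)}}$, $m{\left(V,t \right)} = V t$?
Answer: $- 38 \sqrt{3} \approx -65.818$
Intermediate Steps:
$d{\left(I \right)} = \sqrt{I + I^{2}}$ ($d{\left(I \right)} = \sqrt{I + I I} = \sqrt{I + I^{2}}$)
$d{\left(\left(-1\right) 4 \right)} \left(-19\right) + O{\left(4 \right)} = \sqrt{\left(-1\right) 4 \left(1 - 4\right)} \left(-19\right) + 0 = \sqrt{- 4 \left(1 - 4\right)} \left(-19\right) + 0 = \sqrt{\left(-4\right) \left(-3\right)} \left(-19\right) + 0 = \sqrt{12} \left(-19\right) + 0 = 2 \sqrt{3} \left(-19\right) + 0 = - 38 \sqrt{3} + 0 = - 38 \sqrt{3}$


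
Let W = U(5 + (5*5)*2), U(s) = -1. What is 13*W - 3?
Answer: -16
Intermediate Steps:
W = -1
13*W - 3 = 13*(-1) - 3 = -13 - 3 = -16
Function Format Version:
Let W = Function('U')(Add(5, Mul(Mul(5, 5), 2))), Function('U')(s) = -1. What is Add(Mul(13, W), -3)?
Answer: -16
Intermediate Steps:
W = -1
Add(Mul(13, W), -3) = Add(Mul(13, -1), -3) = Add(-13, -3) = -16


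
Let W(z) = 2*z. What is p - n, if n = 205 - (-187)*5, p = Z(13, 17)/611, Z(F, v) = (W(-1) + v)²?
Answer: -696315/611 ≈ -1139.6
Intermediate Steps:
Z(F, v) = (-2 + v)² (Z(F, v) = (2*(-1) + v)² = (-2 + v)²)
p = 225/611 (p = (-2 + 17)²/611 = 15²*(1/611) = 225*(1/611) = 225/611 ≈ 0.36825)
n = 1140 (n = 205 - 1*(-935) = 205 + 935 = 1140)
p - n = 225/611 - 1*1140 = 225/611 - 1140 = -696315/611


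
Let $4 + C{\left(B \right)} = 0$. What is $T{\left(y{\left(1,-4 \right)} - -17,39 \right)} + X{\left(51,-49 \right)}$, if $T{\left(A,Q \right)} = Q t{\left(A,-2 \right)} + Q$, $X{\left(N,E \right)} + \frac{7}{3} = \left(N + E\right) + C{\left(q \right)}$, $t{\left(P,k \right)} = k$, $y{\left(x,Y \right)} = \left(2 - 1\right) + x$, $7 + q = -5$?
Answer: $- \frac{130}{3} \approx -43.333$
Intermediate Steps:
$q = -12$ ($q = -7 - 5 = -12$)
$y{\left(x,Y \right)} = 1 + x$
$C{\left(B \right)} = -4$ ($C{\left(B \right)} = -4 + 0 = -4$)
$X{\left(N,E \right)} = - \frac{19}{3} + E + N$ ($X{\left(N,E \right)} = - \frac{7}{3} - \left(4 - E - N\right) = - \frac{7}{3} + \left(-4 + E + N\right) = - \frac{19}{3} + E + N$)
$T{\left(A,Q \right)} = - Q$ ($T{\left(A,Q \right)} = Q \left(-2\right) + Q = - 2 Q + Q = - Q$)
$T{\left(y{\left(1,-4 \right)} - -17,39 \right)} + X{\left(51,-49 \right)} = \left(-1\right) 39 - \frac{13}{3} = -39 - \frac{13}{3} = - \frac{130}{3}$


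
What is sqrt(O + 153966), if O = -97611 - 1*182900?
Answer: I*sqrt(126545) ≈ 355.73*I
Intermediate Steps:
O = -280511 (O = -97611 - 182900 = -280511)
sqrt(O + 153966) = sqrt(-280511 + 153966) = sqrt(-126545) = I*sqrt(126545)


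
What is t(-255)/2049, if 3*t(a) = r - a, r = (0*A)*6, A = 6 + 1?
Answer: 85/2049 ≈ 0.041484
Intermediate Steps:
A = 7
r = 0 (r = (0*7)*6 = 0*6 = 0)
t(a) = -a/3 (t(a) = (0 - a)/3 = (-a)/3 = -a/3)
t(-255)/2049 = -⅓*(-255)/2049 = 85*(1/2049) = 85/2049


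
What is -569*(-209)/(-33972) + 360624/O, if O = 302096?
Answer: -77876447/33759228 ≈ -2.3068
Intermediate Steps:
-569*(-209)/(-33972) + 360624/O = -569*(-209)/(-33972) + 360624/302096 = 118921*(-1/33972) + 360624*(1/302096) = -6259/1788 + 22539/18881 = -77876447/33759228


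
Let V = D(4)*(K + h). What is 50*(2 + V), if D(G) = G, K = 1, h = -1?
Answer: 100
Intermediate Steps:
V = 0 (V = 4*(1 - 1) = 4*0 = 0)
50*(2 + V) = 50*(2 + 0) = 50*2 = 100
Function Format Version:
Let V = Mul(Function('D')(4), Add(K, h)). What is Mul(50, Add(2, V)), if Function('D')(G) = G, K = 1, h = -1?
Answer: 100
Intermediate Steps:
V = 0 (V = Mul(4, Add(1, -1)) = Mul(4, 0) = 0)
Mul(50, Add(2, V)) = Mul(50, Add(2, 0)) = Mul(50, 2) = 100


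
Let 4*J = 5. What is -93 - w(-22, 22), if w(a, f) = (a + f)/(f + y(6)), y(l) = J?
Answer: -93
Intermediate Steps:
J = 5/4 (J = (¼)*5 = 5/4 ≈ 1.2500)
y(l) = 5/4
w(a, f) = (a + f)/(5/4 + f) (w(a, f) = (a + f)/(f + 5/4) = (a + f)/(5/4 + f))
-93 - w(-22, 22) = -93 - 4*(-22 + 22)/(5 + 4*22) = -93 - 4*0/(5 + 88) = -93 - 4*0/93 = -93 - 1*0 = -93 + 0 = -93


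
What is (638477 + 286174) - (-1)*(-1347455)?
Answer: -422804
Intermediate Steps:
(638477 + 286174) - (-1)*(-1347455) = 924651 - 1*1347455 = 924651 - 1347455 = -422804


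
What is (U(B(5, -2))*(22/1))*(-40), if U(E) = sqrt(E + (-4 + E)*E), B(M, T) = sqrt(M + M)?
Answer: -880*10**(1/4)*sqrt(-3 + sqrt(10)) ≈ -630.39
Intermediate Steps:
B(M, T) = sqrt(2)*sqrt(M) (B(M, T) = sqrt(2*M) = sqrt(2)*sqrt(M))
U(E) = sqrt(E + E*(-4 + E))
(U(B(5, -2))*(22/1))*(-40) = (sqrt((sqrt(2)*sqrt(5))*(-3 + sqrt(2)*sqrt(5)))*(22/1))*(-40) = (sqrt(sqrt(10)*(-3 + sqrt(10)))*(22*1))*(-40) = ((10**(1/4)*sqrt(-3 + sqrt(10)))*22)*(-40) = (22*10**(1/4)*sqrt(-3 + sqrt(10)))*(-40) = -880*10**(1/4)*sqrt(-3 + sqrt(10))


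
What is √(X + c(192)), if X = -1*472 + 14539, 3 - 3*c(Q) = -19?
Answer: √126669/3 ≈ 118.64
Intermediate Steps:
c(Q) = 22/3 (c(Q) = 1 - ⅓*(-19) = 1 + 19/3 = 22/3)
X = 14067 (X = -472 + 14539 = 14067)
√(X + c(192)) = √(14067 + 22/3) = √(42223/3) = √126669/3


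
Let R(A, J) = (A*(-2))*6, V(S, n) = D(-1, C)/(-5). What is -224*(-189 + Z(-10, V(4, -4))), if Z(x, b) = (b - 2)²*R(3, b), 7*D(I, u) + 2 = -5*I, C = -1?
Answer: 13547808/175 ≈ 77416.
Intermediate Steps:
D(I, u) = -2/7 - 5*I/7 (D(I, u) = -2/7 + (-5*I)/7 = -2/7 - 5*I/7)
V(S, n) = -3/35 (V(S, n) = (-2/7 - 5/7*(-1))/(-5) = (-2/7 + 5/7)*(-⅕) = (3/7)*(-⅕) = -3/35)
R(A, J) = -12*A (R(A, J) = -2*A*6 = -12*A)
Z(x, b) = -36*(-2 + b)² (Z(x, b) = (b - 2)²*(-12*3) = (-2 + b)²*(-36) = -36*(-2 + b)²)
-224*(-189 + Z(-10, V(4, -4))) = -224*(-189 - 36*(-2 - 3/35)²) = -224*(-189 - 36*(-73/35)²) = -224*(-189 - 36*5329/1225) = -224*(-189 - 191844/1225) = -224*(-423369/1225) = 13547808/175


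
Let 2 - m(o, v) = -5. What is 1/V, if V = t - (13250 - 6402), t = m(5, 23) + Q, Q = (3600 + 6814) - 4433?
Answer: -1/860 ≈ -0.0011628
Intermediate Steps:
m(o, v) = 7 (m(o, v) = 2 - 1*(-5) = 2 + 5 = 7)
Q = 5981 (Q = 10414 - 4433 = 5981)
t = 5988 (t = 7 + 5981 = 5988)
V = -860 (V = 5988 - (13250 - 6402) = 5988 - 1*6848 = 5988 - 6848 = -860)
1/V = 1/(-860) = -1/860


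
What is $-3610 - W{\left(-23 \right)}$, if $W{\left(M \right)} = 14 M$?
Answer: $-3288$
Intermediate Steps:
$-3610 - W{\left(-23 \right)} = -3610 - 14 \left(-23\right) = -3610 - -322 = -3610 + 322 = -3288$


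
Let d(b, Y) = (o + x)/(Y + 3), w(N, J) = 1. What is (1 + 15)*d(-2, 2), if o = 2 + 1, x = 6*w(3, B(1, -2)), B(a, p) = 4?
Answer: 144/5 ≈ 28.800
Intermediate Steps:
x = 6 (x = 6*1 = 6)
o = 3
d(b, Y) = 9/(3 + Y) (d(b, Y) = (3 + 6)/(Y + 3) = 9/(3 + Y))
(1 + 15)*d(-2, 2) = (1 + 15)*(9/(3 + 2)) = 16*(9/5) = 144/5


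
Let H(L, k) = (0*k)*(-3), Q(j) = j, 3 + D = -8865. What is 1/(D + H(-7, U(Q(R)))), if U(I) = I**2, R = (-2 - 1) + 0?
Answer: -1/8868 ≈ -0.00011277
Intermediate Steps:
D = -8868 (D = -3 - 8865 = -8868)
R = -3 (R = -3 + 0 = -3)
H(L, k) = 0 (H(L, k) = 0*(-3) = 0)
1/(D + H(-7, U(Q(R)))) = 1/(-8868 + 0) = 1/(-8868) = -1/8868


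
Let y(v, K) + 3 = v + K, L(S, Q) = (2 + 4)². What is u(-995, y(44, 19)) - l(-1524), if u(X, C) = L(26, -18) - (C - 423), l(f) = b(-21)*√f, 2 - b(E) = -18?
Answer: 399 - 40*I*√381 ≈ 399.0 - 780.77*I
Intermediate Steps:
b(E) = 20 (b(E) = 2 - 1*(-18) = 2 + 18 = 20)
L(S, Q) = 36 (L(S, Q) = 6² = 36)
l(f) = 20*√f
y(v, K) = -3 + K + v (y(v, K) = -3 + (v + K) = -3 + (K + v) = -3 + K + v)
u(X, C) = 459 - C (u(X, C) = 36 - (C - 423) = 36 - (-423 + C) = 36 + (423 - C) = 459 - C)
u(-995, y(44, 19)) - l(-1524) = (459 - (-3 + 19 + 44)) - 20*√(-1524) = (459 - 1*60) - 20*2*I*√381 = (459 - 60) - 40*I*√381 = 399 - 40*I*√381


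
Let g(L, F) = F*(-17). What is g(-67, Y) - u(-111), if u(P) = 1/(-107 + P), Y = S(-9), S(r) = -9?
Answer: 33355/218 ≈ 153.00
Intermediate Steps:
Y = -9
g(L, F) = -17*F
g(-67, Y) - u(-111) = -17*(-9) - 1/(-107 - 111) = 153 - 1/(-218) = 153 - 1*(-1/218) = 153 + 1/218 = 33355/218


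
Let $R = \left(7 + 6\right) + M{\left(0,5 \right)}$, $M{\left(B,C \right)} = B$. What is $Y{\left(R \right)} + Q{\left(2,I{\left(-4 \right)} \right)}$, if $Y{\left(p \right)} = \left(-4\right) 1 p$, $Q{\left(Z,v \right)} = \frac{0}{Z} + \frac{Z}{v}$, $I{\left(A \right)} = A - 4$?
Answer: $- \frac{209}{4} \approx -52.25$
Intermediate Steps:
$I{\left(A \right)} = -4 + A$
$Q{\left(Z,v \right)} = \frac{Z}{v}$ ($Q{\left(Z,v \right)} = 0 + \frac{Z}{v} = \frac{Z}{v}$)
$R = 13$ ($R = \left(7 + 6\right) + 0 = 13 + 0 = 13$)
$Y{\left(p \right)} = - 4 p$
$Y{\left(R \right)} + Q{\left(2,I{\left(-4 \right)} \right)} = \left(-4\right) 13 + \frac{2}{-4 - 4} = -52 + \frac{2}{-8} = -52 + 2 \left(- \frac{1}{8}\right) = -52 - \frac{1}{4} = - \frac{209}{4}$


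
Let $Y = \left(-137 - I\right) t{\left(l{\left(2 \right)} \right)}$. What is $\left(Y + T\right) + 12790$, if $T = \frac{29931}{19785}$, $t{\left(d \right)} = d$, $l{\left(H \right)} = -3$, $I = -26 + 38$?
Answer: $\frac{87307992}{6595} \approx 13239.0$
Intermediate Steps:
$I = 12$
$T = \frac{9977}{6595}$ ($T = 29931 \cdot \frac{1}{19785} = \frac{9977}{6595} \approx 1.5128$)
$Y = 447$ ($Y = \left(-137 - 12\right) \left(-3\right) = \left(-149\right) \left(-3\right) = 447$)
$\left(Y + T\right) + 12790 = \left(447 + \frac{9977}{6595}\right) + 12790 = \frac{2957942}{6595} + 12790 = \frac{87307992}{6595}$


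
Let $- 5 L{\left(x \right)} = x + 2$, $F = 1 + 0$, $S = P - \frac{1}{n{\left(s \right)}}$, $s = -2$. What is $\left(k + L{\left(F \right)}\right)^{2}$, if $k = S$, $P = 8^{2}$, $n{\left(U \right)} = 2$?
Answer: $\frac{395641}{100} \approx 3956.4$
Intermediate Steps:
$P = 64$
$S = \frac{127}{2}$ ($S = 64 - \frac{1}{2} = \frac{127}{2} \approx 63.5$)
$F = 1$
$L{\left(x \right)} = - \frac{2}{5} - \frac{x}{5}$ ($L{\left(x \right)} = - \frac{x + 2}{5} = - \frac{2 + x}{5} = - \frac{2}{5} - \frac{x}{5}$)
$k = \frac{127}{2} \approx 63.5$
$\left(k + L{\left(F \right)}\right)^{2} = \left(\frac{127}{2} - \frac{3}{5}\right)^{2} = \left(\frac{629}{10}\right)^{2} = \frac{395641}{100}$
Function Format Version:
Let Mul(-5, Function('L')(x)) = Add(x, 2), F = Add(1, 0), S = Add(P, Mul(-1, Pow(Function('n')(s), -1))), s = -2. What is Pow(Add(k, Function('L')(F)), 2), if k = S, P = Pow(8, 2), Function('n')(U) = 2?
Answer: Rational(395641, 100) ≈ 3956.4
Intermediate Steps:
P = 64
S = Rational(127, 2) (S = Add(64, Mul(-1, Pow(2, -1))) = Add(64, Mul(-1, Rational(1, 2))) = Add(64, Rational(-1, 2)) = Rational(127, 2) ≈ 63.500)
F = 1
Function('L')(x) = Add(Rational(-2, 5), Mul(Rational(-1, 5), x)) (Function('L')(x) = Mul(Rational(-1, 5), Add(x, 2)) = Mul(Rational(-1, 5), Add(2, x)) = Add(Rational(-2, 5), Mul(Rational(-1, 5), x)))
k = Rational(127, 2) ≈ 63.500
Pow(Add(k, Function('L')(F)), 2) = Pow(Add(Rational(127, 2), Add(Rational(-2, 5), Mul(Rational(-1, 5), 1))), 2) = Pow(Add(Rational(127, 2), Add(Rational(-2, 5), Rational(-1, 5))), 2) = Pow(Add(Rational(127, 2), Rational(-3, 5)), 2) = Pow(Rational(629, 10), 2) = Rational(395641, 100)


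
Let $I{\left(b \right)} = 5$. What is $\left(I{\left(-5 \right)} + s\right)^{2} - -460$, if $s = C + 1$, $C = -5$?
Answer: $461$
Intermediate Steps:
$s = -4$ ($s = -5 + 1 = -4$)
$\left(I{\left(-5 \right)} + s\right)^{2} - -460 = \left(5 - 4\right)^{2} - -460 = 1^{2} + 460 = 1 + 460 = 461$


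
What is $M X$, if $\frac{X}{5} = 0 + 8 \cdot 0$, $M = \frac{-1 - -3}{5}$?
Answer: $0$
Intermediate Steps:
$M = \frac{2}{5}$ ($M = \left(-1 + 3\right) \frac{1}{5} = 2 \cdot \frac{1}{5} = \frac{2}{5} \approx 0.4$)
$X = 0$ ($X = 5 \left(0 + 8 \cdot 0\right) = 5 \left(0 + 0\right) = 5 \cdot 0 = 0$)
$M X = \frac{2}{5} \cdot 0 = 0$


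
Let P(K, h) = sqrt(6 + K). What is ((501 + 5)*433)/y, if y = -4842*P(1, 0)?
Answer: -109549*sqrt(7)/16947 ≈ -17.103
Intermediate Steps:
y = -4842*sqrt(7) (y = -4842*sqrt(6 + 1) = -4842*sqrt(7) ≈ -12811.)
((501 + 5)*433)/y = ((501 + 5)*433)/((-4842*sqrt(7))) = (506*433)*(-sqrt(7)/33894) = 219098*(-sqrt(7)/33894) = -109549*sqrt(7)/16947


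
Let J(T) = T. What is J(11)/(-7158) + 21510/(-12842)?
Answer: -77054921/45961518 ≈ -1.6765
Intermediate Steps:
J(11)/(-7158) + 21510/(-12842) = 11/(-7158) + 21510/(-12842) = 11*(-1/7158) + 21510*(-1/12842) = -11/7158 - 10755/6421 = -77054921/45961518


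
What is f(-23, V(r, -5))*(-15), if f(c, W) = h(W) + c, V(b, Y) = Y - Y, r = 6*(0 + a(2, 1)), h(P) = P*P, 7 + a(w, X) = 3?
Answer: 345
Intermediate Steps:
a(w, X) = -4 (a(w, X) = -7 + 3 = -4)
h(P) = P**2
r = -24 (r = 6*(0 - 4) = 6*(-4) = -24)
V(b, Y) = 0
f(c, W) = c + W**2 (f(c, W) = W**2 + c = c + W**2)
f(-23, V(r, -5))*(-15) = (-23 + 0**2)*(-15) = (-23 + 0)*(-15) = -23*(-15) = 345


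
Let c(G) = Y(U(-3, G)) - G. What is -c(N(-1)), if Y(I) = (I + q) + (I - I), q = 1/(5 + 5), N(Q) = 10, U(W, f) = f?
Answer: -1/10 ≈ -0.10000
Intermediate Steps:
q = 1/10 ≈ 0.10000
Y(I) = 1/10 + I (Y(I) = (I + 1/10) + (I - I) = (1/10 + I) + 0 = 1/10 + I)
c(G) = 1/10 (c(G) = (1/10 + G) - G = 1/10)
-c(N(-1)) = -1*1/10 = -1/10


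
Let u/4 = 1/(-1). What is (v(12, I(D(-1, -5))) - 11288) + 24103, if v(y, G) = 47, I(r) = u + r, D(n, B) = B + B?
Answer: 12862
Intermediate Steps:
u = -4 (u = 4/(-1) = 4*(-1) = -4)
D(n, B) = 2*B
I(r) = -4 + r
(v(12, I(D(-1, -5))) - 11288) + 24103 = (47 - 11288) + 24103 = -11241 + 24103 = 12862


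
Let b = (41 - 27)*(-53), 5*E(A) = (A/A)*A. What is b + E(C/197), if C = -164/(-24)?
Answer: -4385179/5910 ≈ -741.99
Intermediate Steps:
C = 41/6 (C = -164*(-1/24) = 41/6 ≈ 6.8333)
E(A) = A/5 (E(A) = ((A/A)*A)/5 = (1*A)/5 = A/5)
b = -742 (b = 14*(-53) = -742)
b + E(C/197) = -742 + ((41/6)/197)/5 = -742 + ((41/6)*(1/197))/5 = -742 + (⅕)*(41/1182) = -742 + 41/5910 = -4385179/5910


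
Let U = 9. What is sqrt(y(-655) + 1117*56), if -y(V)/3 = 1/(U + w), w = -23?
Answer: sqrt(12260234)/14 ≈ 250.10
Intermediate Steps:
y(V) = 3/14 (y(V) = -3/(9 - 23) = -3/(-14) = -3*(-1/14) = 3/14)
sqrt(y(-655) + 1117*56) = sqrt(3/14 + 1117*56) = sqrt(3/14 + 62552) = sqrt(875731/14) = sqrt(12260234)/14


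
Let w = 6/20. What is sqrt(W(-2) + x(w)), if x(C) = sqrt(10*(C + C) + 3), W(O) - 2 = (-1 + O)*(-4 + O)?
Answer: sqrt(23) ≈ 4.7958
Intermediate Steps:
W(O) = 2 + (-1 + O)*(-4 + O)
w = 3/10 (w = 6*(1/20) = 3/10 ≈ 0.30000)
x(C) = sqrt(3 + 20*C) (x(C) = sqrt(10*(2*C) + 3) = sqrt(20*C + 3) = sqrt(3 + 20*C))
sqrt(W(-2) + x(w)) = sqrt((6 + (-2)**2 - 5*(-2)) + sqrt(3 + 20*(3/10))) = sqrt((6 + 4 + 10) + sqrt(3 + 6)) = sqrt(20 + sqrt(9)) = sqrt(20 + 3) = sqrt(23)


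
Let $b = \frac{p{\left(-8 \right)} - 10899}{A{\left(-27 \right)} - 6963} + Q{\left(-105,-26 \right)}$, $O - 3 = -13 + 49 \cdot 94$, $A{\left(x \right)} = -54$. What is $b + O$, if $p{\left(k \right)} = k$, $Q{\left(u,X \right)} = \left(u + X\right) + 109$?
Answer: $\frac{32106665}{7017} \approx 4575.6$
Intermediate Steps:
$Q{\left(u,X \right)} = 109 + X + u$ ($Q{\left(u,X \right)} = \left(X + u\right) + 109 = 109 + X + u$)
$O = 4596$ ($O = 3 + \left(-13 + 49 \cdot 94\right) = 3 + \left(-13 + 4606\right) = 3 + 4593 = 4596$)
$b = - \frac{143467}{7017}$ ($b = \frac{-8 - 10899}{-54 - 6963} - 22 = - \frac{10907}{-7017} - 22 = \left(-10907\right) \left(- \frac{1}{7017}\right) - 22 = \frac{10907}{7017} - 22 = - \frac{143467}{7017} \approx -20.446$)
$b + O = - \frac{143467}{7017} + 4596 = \frac{32106665}{7017}$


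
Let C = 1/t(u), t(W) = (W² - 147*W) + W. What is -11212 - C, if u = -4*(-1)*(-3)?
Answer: -21257953/1896 ≈ -11212.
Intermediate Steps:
u = -12 (u = 4*(-3) = -12)
t(W) = W² - 146*W
C = 1/1896 (C = 1/(-12*(-146 - 12)) = 1/(-12*(-158)) = 1/1896 ≈ 0.00052743)
-11212 - C = -11212 - 1*1/1896 = -11212 - 1/1896 = -21257953/1896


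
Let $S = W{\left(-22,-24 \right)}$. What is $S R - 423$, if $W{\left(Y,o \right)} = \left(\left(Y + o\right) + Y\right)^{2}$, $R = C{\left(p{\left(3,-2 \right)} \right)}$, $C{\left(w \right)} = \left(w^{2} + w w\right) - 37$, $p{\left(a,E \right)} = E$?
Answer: $-134519$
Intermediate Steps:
$C{\left(w \right)} = -37 + 2 w^{2}$ ($C{\left(w \right)} = \left(w^{2} + w^{2}\right) - 37 = 2 w^{2} - 37 = -37 + 2 w^{2}$)
$R = -29$ ($R = -37 + 2 \left(-2\right)^{2} = -37 + 2 \cdot 4 = -37 + 8 = -29$)
$W{\left(Y,o \right)} = \left(o + 2 Y\right)^{2}$
$S = 4624$ ($S = \left(-24 + 2 \left(-22\right)\right)^{2} = \left(-24 - 44\right)^{2} = \left(-68\right)^{2} = 4624$)
$S R - 423 = 4624 \left(-29\right) - 423 = -134096 - 423 = -134519$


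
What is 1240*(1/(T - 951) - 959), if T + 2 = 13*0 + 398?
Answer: -131997008/111 ≈ -1.1892e+6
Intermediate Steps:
T = 396 (T = -2 + (13*0 + 398) = -2 + (0 + 398) = -2 + 398 = 396)
1240*(1/(T - 951) - 959) = 1240*(1/(396 - 951) - 959) = 1240*(1/(-555) - 959) = 1240*(-1/555 - 959) = 1240*(-532246/555) = -131997008/111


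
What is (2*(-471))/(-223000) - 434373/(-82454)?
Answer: 24235712667/4596810500 ≈ 5.2723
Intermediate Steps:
(2*(-471))/(-223000) - 434373/(-82454) = -942*(-1/223000) - 434373*(-1/82454) = 471/111500 + 434373/82454 = 24235712667/4596810500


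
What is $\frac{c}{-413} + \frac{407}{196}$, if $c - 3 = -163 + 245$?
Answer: $\frac{21633}{11564} \approx 1.8707$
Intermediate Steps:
$c = 85$ ($c = 3 + \left(-163 + 245\right) = 3 + 82 = 85$)
$\frac{c}{-413} + \frac{407}{196} = \frac{85}{-413} + \frac{407}{196} = 85 \left(- \frac{1}{413}\right) + 407 \cdot \frac{1}{196} = - \frac{85}{413} + \frac{407}{196} = \frac{21633}{11564}$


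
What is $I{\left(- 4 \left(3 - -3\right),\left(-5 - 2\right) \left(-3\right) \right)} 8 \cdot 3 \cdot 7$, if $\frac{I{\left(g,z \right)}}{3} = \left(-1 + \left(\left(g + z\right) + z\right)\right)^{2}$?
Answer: $145656$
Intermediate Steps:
$I{\left(g,z \right)} = 3 \left(-1 + g + 2 z\right)^{2}$ ($I{\left(g,z \right)} = 3 \left(-1 + \left(\left(g + z\right) + z\right)\right)^{2} = 3 \left(-1 + \left(g + 2 z\right)\right)^{2} = 3 \left(-1 + g + 2 z\right)^{2}$)
$I{\left(- 4 \left(3 - -3\right),\left(-5 - 2\right) \left(-3\right) \right)} 8 \cdot 3 \cdot 7 = 3 \left(-1 - 4 \left(3 - -3\right) + 2 \left(-5 - 2\right) \left(-3\right)\right)^{2} \cdot 8 \cdot 3 \cdot 7 = 3 \left(-1 - 4 \left(3 + 3\right) + 2 \left(\left(-7\right) \left(-3\right)\right)\right)^{2} \cdot 24 \cdot 7 = 3 \left(-1 - 24 + 2 \cdot 21\right)^{2} \cdot 168 = 3 \left(-1 - 24 + 42\right)^{2} \cdot 168 = 3 \cdot 17^{2} \cdot 168 = 3 \cdot 289 \cdot 168 = 867 \cdot 168 = 145656$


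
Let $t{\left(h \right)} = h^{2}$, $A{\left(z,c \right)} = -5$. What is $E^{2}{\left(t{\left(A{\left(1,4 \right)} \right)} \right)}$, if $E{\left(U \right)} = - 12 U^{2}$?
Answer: $56250000$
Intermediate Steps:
$E^{2}{\left(t{\left(A{\left(1,4 \right)} \right)} \right)} = \left(- 12 \left(\left(-5\right)^{2}\right)^{2}\right)^{2} = \left(- 12 \cdot 25^{2}\right)^{2} = \left(\left(-12\right) 625\right)^{2} = \left(-7500\right)^{2} = 56250000$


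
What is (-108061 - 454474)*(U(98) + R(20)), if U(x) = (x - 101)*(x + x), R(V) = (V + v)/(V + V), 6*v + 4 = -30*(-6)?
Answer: 1980460721/6 ≈ 3.3008e+8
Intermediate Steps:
v = 88/3 (v = -⅔ + (-30*(-6))/6 = -⅔ + (⅙)*180 = -⅔ + 30 = 88/3 ≈ 29.333)
R(V) = (88/3 + V)/(2*V) (R(V) = (V + 88/3)/(V + V) = (88/3 + V)/((2*V)) = (88/3 + V)*(1/(2*V)) = (88/3 + V)/(2*V))
U(x) = 2*x*(-101 + x) (U(x) = (-101 + x)*(2*x) = 2*x*(-101 + x))
(-108061 - 454474)*(U(98) + R(20)) = (-108061 - 454474)*(2*98*(-101 + 98) + (⅙)*(88 + 3*20)/20) = -562535*(2*98*(-3) + (⅙)*(1/20)*(88 + 60)) = -562535*(-588 + (⅙)*(1/20)*148) = -562535*(-588 + 37/30) = -562535*(-17603/30) = 1980460721/6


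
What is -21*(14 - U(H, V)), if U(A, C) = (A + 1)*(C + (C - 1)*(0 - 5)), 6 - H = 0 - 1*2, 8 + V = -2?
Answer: 8211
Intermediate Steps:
V = -10 (V = -8 - 2 = -10)
H = 8 (H = 6 - (0 - 1*2) = 6 - (0 - 2) = 6 - 1*(-2) = 6 + 2 = 8)
U(A, C) = (1 + A)*(5 - 4*C) (U(A, C) = (1 + A)*(C + (-1 + C)*(-5)) = (1 + A)*(C + (5 - 5*C)) = (1 + A)*(5 - 4*C))
-21*(14 - U(H, V)) = -21*(14 - (5 - 4*(-10) + 5*8 - 4*8*(-10))) = -21*(14 - (5 + 40 + 40 + 320)) = -21*(14 - 1*405) = -21*(14 - 405) = -21*(-391) = 8211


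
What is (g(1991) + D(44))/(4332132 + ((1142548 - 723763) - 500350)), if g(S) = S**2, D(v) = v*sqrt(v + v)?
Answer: 3964081/4250567 + 88*sqrt(22)/4250567 ≈ 0.93270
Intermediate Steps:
D(v) = sqrt(2)*v**(3/2) (D(v) = v*sqrt(2*v) = v*(sqrt(2)*sqrt(v)) = sqrt(2)*v**(3/2))
(g(1991) + D(44))/(4332132 + ((1142548 - 723763) - 500350)) = (1991**2 + sqrt(2)*44**(3/2))/(4332132 + ((1142548 - 723763) - 500350)) = (3964081 + sqrt(2)*(88*sqrt(11)))/(4332132 + (418785 - 500350)) = (3964081 + 88*sqrt(22))/(4332132 - 81565) = (3964081 + 88*sqrt(22))/4250567 = (3964081 + 88*sqrt(22))*(1/4250567) = 3964081/4250567 + 88*sqrt(22)/4250567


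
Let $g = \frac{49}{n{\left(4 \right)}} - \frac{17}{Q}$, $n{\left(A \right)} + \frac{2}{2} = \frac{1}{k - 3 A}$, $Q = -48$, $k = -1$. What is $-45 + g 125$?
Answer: $- \frac{273035}{48} \approx -5688.2$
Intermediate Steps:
$n{\left(A \right)} = -1 + \frac{1}{-1 - 3 A}$
$g = - \frac{2167}{48}$ ($g = \frac{49}{\frac{1}{1 + 3 \cdot 4} \left(-2 - 12\right)} - \frac{17}{-48} = \frac{49}{\frac{1}{1 + 12} \left(-2 - 12\right)} - - \frac{17}{48} = \frac{49}{\frac{1}{13} \left(-14\right)} + \frac{17}{48} = \frac{49}{- \frac{14}{13}} + \frac{17}{48} = 49 \left(- \frac{13}{14}\right) + \frac{17}{48} = - \frac{91}{2} + \frac{17}{48} = - \frac{2167}{48} \approx -45.146$)
$-45 + g 125 = -45 - \frac{270875}{48} = - \frac{273035}{48}$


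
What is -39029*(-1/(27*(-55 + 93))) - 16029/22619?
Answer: 866351197/23207094 ≈ 37.331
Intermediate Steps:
-39029*(-1/(27*(-55 + 93))) - 16029/22619 = -39029/(38*(-27)) - 16029*1/22619 = -39029/(-1026) - 16029/22619 = -39029*(-1/1026) - 16029/22619 = 39029/1026 - 16029/22619 = 866351197/23207094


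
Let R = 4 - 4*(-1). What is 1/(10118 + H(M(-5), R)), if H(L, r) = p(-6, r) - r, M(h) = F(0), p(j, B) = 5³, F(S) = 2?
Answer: 1/10235 ≈ 9.7704e-5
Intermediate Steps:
p(j, B) = 125
M(h) = 2
R = 8 (R = 4 + 4 = 8)
H(L, r) = 125 - r
1/(10118 + H(M(-5), R)) = 1/(10118 + (125 - 1*8)) = 1/(10118 + (125 - 8)) = 1/(10118 + 117) = 1/10235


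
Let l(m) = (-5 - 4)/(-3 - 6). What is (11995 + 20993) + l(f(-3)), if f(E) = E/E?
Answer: 32989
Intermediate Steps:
f(E) = 1
l(m) = 1 (l(m) = -9/(-9) = -9*(-⅑) = 1)
(11995 + 20993) + l(f(-3)) = (11995 + 20993) + 1 = 32988 + 1 = 32989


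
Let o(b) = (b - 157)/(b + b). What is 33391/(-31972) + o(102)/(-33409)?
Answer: -28446558127/27237889974 ≈ -1.0444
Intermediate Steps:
o(b) = (-157 + b)/(2*b) (o(b) = (-157 + b)/((2*b)) = (-157 + b)*(1/(2*b)) = (-157 + b)/(2*b))
33391/(-31972) + o(102)/(-33409) = 33391/(-31972) + ((½)*(-157 + 102)/102)/(-33409) = 33391*(-1/31972) + ((½)*(1/102)*(-55))*(-1/33409) = -33391/31972 - 55/204*(-1/33409) = -33391/31972 + 55/6815436 = -28446558127/27237889974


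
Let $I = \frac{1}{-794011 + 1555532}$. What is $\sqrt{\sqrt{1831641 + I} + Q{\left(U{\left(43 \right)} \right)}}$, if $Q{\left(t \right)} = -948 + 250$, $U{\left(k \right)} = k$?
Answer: $\frac{\sqrt{-404780134941818 + 761521 \sqrt{1062194686454868202}}}{761521} \approx 25.6$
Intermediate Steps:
$Q{\left(t \right)} = -698$
$I = \frac{1}{761521} \approx 1.3132 \cdot 10^{-6}$
$\sqrt{\sqrt{1831641 + I} + Q{\left(U{\left(43 \right)} \right)}} = \sqrt{\sqrt{1831641 + \frac{1}{761521}} - 698} = \sqrt{\sqrt{\frac{1394833085962}{761521}} - 698} = \sqrt{\frac{\sqrt{1062194686454868202}}{761521} - 698} = \sqrt{-698 + \frac{\sqrt{1062194686454868202}}{761521}}$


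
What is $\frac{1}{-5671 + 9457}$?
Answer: $\frac{1}{3786} \approx 0.00026413$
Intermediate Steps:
$\frac{1}{-5671 + 9457} = \frac{1}{3786}$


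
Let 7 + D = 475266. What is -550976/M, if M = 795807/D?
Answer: -261856302784/795807 ≈ -3.2905e+5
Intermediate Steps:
D = 475259 (D = -7 + 475266 = 475259)
M = 795807/475259 ≈ 1.6745
-550976/M = -550976/795807/475259 = -550976*475259/795807 = -261856302784/795807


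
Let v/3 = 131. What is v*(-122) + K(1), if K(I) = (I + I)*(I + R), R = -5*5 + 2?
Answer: -47990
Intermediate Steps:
v = 393 (v = 3*131 = 393)
R = -23 (R = -25 + 2 = -23)
K(I) = 2*I*(-23 + I) (K(I) = (I + I)*(I - 23) = (2*I)*(-23 + I) = 2*I*(-23 + I))
v*(-122) + K(1) = 393*(-122) + 2*1*(-23 + 1) = -47946 + 2*1*(-22) = -47946 - 44 = -47990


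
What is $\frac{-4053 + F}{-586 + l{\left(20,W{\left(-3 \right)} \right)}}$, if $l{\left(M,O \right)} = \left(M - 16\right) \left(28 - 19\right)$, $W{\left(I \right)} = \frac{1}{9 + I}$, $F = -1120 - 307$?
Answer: $\frac{548}{55} \approx 9.9636$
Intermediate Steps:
$F = -1427$
$l{\left(M,O \right)} = -144 + 9 M$ ($l{\left(M,O \right)} = \left(-16 + M\right) 9 = -144 + 9 M$)
$\frac{-4053 + F}{-586 + l{\left(20,W{\left(-3 \right)} \right)}} = \frac{-4053 - 1427}{-586 + \left(-144 + 9 \cdot 20\right)} = - \frac{5480}{-586 + \left(-144 + 180\right)} = - \frac{5480}{-586 + 36} = - \frac{5480}{-550} = \left(-5480\right) \left(- \frac{1}{550}\right) = \frac{548}{55}$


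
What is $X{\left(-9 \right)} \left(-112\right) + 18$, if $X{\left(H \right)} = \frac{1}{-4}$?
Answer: $46$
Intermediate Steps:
$X{\left(H \right)} = - \frac{1}{4}$
$X{\left(-9 \right)} \left(-112\right) + 18 = \left(- \frac{1}{4}\right) \left(-112\right) + 18 = 28 + 18 = 46$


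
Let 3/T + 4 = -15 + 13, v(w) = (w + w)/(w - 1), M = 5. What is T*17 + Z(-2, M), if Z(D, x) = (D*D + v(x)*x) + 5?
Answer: 13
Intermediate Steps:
v(w) = 2*w/(-1 + w) (v(w) = (2*w)/(-1 + w) = 2*w/(-1 + w))
T = -1/2 (T = 3/(-4 + (-15 + 13)) = 3/(-4 - 2) = 3/(-6) = 3*(-1/6) = -1/2 ≈ -0.50000)
Z(D, x) = 5 + D**2 + 2*x**2/(-1 + x) (Z(D, x) = (D*D + (2*x/(-1 + x))*x) + 5 = (D**2 + 2*x**2/(-1 + x)) + 5 = 5 + D**2 + 2*x**2/(-1 + x))
T*17 + Z(-2, M) = -1/2*17 + (2*5**2 + (-1 + 5)*(5 + (-2)**2))/(-1 + 5) = -17/2 + (2*25 + 4*(5 + 4))/4 = -17/2 + (50 + 4*9)/4 = -17/2 + (50 + 36)/4 = -17/2 + (1/4)*86 = -17/2 + 43/2 = 13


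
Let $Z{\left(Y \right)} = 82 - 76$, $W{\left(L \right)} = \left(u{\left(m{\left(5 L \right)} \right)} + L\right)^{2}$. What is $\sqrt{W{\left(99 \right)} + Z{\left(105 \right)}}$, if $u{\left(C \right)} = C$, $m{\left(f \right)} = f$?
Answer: $\sqrt{352842} \approx 594.0$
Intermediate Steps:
$W{\left(L \right)} = 36 L^{2}$ ($W{\left(L \right)} = \left(5 L + L\right)^{2} = \left(6 L\right)^{2} = 36 L^{2}$)
$Z{\left(Y \right)} = 6$
$\sqrt{W{\left(99 \right)} + Z{\left(105 \right)}} = \sqrt{36 \cdot 99^{2} + 6} = \sqrt{36 \cdot 9801 + 6} = \sqrt{352836 + 6} = \sqrt{352842}$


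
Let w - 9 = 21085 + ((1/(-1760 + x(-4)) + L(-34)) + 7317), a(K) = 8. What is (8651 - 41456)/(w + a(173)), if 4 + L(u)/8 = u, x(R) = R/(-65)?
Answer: -750552156/643248695 ≈ -1.1668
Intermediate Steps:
x(R) = -R/65 (x(R) = R*(-1/65) = -R/65)
L(u) = -32 + 8*u
w = 3215328307/114396 (w = 9 + (21085 + ((1/(-1760 - 1/65*(-4)) + (-32 + 8*(-34))) + 7317)) = 9 + (21085 + ((1/(-1760 + 4/65) + (-32 - 272)) + 7317)) = 9 + (21085 + ((1/(-114396/65) - 304) + 7317)) = 9 + (21085 + ((-65/114396 - 304) + 7317)) = 9 + (21085 + (-34776449/114396 + 7317)) = 9 + (21085 + 802259083/114396) = 9 + 3214298743/114396 = 3215328307/114396 ≈ 28107.)
(8651 - 41456)/(w + a(173)) = (8651 - 41456)/(3215328307/114396 + 8) = -32805/3216243475/114396 = -32805*114396/3216243475 = -750552156/643248695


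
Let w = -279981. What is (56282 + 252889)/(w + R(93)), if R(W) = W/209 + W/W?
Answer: -64616739/58515727 ≈ -1.1043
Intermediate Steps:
R(W) = 1 + W/209 (R(W) = W*(1/209) + 1 = W/209 + 1 = 1 + W/209)
(56282 + 252889)/(w + R(93)) = (56282 + 252889)/(-279981 + (1 + (1/209)*93)) = 309171/(-279981 + (1 + 93/209)) = 309171/(-279981 + 302/209) = 309171/(-58515727/209) = 309171*(-209/58515727) = -64616739/58515727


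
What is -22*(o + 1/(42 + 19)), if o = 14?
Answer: -18810/61 ≈ -308.36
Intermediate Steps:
-22*(o + 1/(42 + 19)) = -22*(14 + 1/(42 + 19)) = -22*(14 + 1/61) = -22*855/61 = -18810/61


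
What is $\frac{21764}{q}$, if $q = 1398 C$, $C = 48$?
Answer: $\frac{5441}{16776} \approx 0.32433$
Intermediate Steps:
$q = 67104$ ($q = 1398 \cdot 48 = 67104$)
$\frac{21764}{q} = \frac{21764}{67104} = 21764 \cdot \frac{1}{67104} = \frac{5441}{16776}$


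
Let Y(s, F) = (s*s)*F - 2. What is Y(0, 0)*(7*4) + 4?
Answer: -52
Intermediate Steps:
Y(s, F) = -2 + F*s² (Y(s, F) = s²*F - 2 = F*s² - 2 = -2 + F*s²)
Y(0, 0)*(7*4) + 4 = (-2 + 0*0²)*(7*4) + 4 = (-2 + 0*0)*28 + 4 = (-2 + 0)*28 + 4 = -2*28 + 4 = -56 + 4 = -52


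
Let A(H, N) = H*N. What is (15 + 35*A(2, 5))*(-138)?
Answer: -50370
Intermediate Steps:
(15 + 35*A(2, 5))*(-138) = (15 + 35*(2*5))*(-138) = (15 + 35*10)*(-138) = (15 + 350)*(-138) = 365*(-138) = -50370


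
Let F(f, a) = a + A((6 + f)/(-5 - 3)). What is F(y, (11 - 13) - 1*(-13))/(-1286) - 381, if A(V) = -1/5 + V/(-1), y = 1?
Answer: -19599107/51440 ≈ -381.01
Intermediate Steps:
A(V) = -1/5 - V (A(V) = -1*1/5 + V*(-1) = -1/5 - V)
F(f, a) = 11/20 + a + f/8 (F(f, a) = a + (-1/5 - (6 + f)/(-5 - 3)) = a + (-1/5 - (6 + f)/(-8)) = a + (-1/5 - (6 + f)*(-1)/8) = a + (-1/5 - (-3/4 - f/8)) = a + (-1/5 + (3/4 + f/8)) = a + (11/20 + f/8) = 11/20 + a + f/8)
F(y, (11 - 13) - 1*(-13))/(-1286) - 381 = (11/20 + ((11 - 13) - 1*(-13)) + (1/8)*1)/(-1286) - 381 = (11/20 + (-2 + 13) + 1/8)*(-1/1286) - 381 = (11/20 + 11 + 1/8)*(-1/1286) - 381 = (467/40)*(-1/1286) - 381 = -467/51440 - 381 = -19599107/51440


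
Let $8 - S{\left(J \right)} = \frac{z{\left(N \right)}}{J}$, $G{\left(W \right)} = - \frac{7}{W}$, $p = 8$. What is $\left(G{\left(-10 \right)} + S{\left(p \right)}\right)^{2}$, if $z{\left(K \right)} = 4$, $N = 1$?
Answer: $\frac{1681}{25} \approx 67.24$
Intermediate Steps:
$S{\left(J \right)} = 8 - \frac{4}{J}$
$\left(G{\left(-10 \right)} + S{\left(p \right)}\right)^{2} = \left(- \frac{7}{-10} + \left(8 - \frac{4}{8}\right)\right)^{2} = \left(\left(-7\right) \left(- \frac{1}{10}\right) + \left(8 - \frac{1}{2}\right)\right)^{2} = \left(\frac{7}{10} + \left(8 - \frac{1}{2}\right)\right)^{2} = \left(\frac{7}{10} + \frac{15}{2}\right)^{2} = \left(\frac{41}{5}\right)^{2} = \frac{1681}{25}$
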